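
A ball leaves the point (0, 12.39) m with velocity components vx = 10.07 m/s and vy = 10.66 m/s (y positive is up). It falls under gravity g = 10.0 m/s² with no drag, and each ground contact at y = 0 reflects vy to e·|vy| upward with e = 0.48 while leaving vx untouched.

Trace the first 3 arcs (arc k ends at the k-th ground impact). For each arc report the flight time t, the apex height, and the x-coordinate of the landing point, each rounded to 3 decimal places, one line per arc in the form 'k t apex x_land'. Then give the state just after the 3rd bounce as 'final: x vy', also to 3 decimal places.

Arc 1: start y=12.390, vy=10.660 → t=2.967, apex=18.072, x_land=29.879, impact vy=-19.011
  bounce: vy ← 0.48·19.011 = 9.126
Arc 2: start y=0.000, vy=9.126 → t=1.825, apex=4.164, x_land=48.258, impact vy=-9.126
  bounce: vy ← 0.48·9.126 = 4.380
Arc 3: start y=0.000, vy=4.380 → t=0.876, apex=0.959, x_land=57.080, impact vy=-4.380
  bounce: vy ← 0.48·4.380 = 2.103

1 2.967 18.072 29.879
2 1.825 4.164 48.258
3 0.876 0.959 57.080
final: 57.080 2.103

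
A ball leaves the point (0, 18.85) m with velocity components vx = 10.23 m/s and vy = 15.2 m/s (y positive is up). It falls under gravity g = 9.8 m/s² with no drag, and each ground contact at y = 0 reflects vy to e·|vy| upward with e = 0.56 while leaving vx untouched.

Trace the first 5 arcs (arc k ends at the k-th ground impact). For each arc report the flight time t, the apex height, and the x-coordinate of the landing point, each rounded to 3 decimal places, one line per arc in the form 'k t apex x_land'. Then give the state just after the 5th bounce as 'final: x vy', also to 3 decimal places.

Arc 1: start y=18.850, vy=15.200 → t=4.052, apex=30.638, x_land=41.447, impact vy=-24.505
  bounce: vy ← 0.56·24.505 = 13.723
Arc 2: start y=0.000, vy=13.723 → t=2.801, apex=9.608, x_land=70.097, impact vy=-13.723
  bounce: vy ← 0.56·13.723 = 7.685
Arc 3: start y=0.000, vy=7.685 → t=1.568, apex=3.013, x_land=86.141, impact vy=-7.685
  bounce: vy ← 0.56·7.685 = 4.303
Arc 4: start y=0.000, vy=4.303 → t=0.878, apex=0.945, x_land=95.126, impact vy=-4.303
  bounce: vy ← 0.56·4.303 = 2.410
Arc 5: start y=0.000, vy=2.410 → t=0.492, apex=0.296, x_land=100.157, impact vy=-2.410
  bounce: vy ← 0.56·2.410 = 1.350

1 4.052 30.638 41.447
2 2.801 9.608 70.097
3 1.568 3.013 86.141
4 0.878 0.945 95.126
5 0.492 0.296 100.157
final: 100.157 1.350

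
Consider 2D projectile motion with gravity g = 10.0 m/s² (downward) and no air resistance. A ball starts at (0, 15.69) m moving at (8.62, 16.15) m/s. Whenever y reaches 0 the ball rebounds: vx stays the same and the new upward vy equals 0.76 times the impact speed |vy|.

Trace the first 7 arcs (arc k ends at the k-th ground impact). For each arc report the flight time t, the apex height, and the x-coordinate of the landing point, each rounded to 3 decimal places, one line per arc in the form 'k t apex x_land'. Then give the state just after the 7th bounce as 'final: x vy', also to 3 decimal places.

1 4.012 28.731 34.585
2 3.644 16.595 65.993
3 2.769 9.585 89.863
4 2.105 5.536 108.004
5 1.599 3.198 121.792
6 1.216 1.847 132.270
7 0.924 1.067 140.234
final: 140.234 3.511

Arc 1: start y=15.690, vy=16.150 → t=4.012, apex=28.731, x_land=34.585, impact vy=-23.971
  bounce: vy ← 0.76·23.971 = 18.218
Arc 2: start y=0.000, vy=18.218 → t=3.644, apex=16.595, x_land=65.993, impact vy=-18.218
  bounce: vy ← 0.76·18.218 = 13.846
Arc 3: start y=0.000, vy=13.846 → t=2.769, apex=9.585, x_land=89.863, impact vy=-13.846
  bounce: vy ← 0.76·13.846 = 10.523
Arc 4: start y=0.000, vy=10.523 → t=2.105, apex=5.536, x_land=108.004, impact vy=-10.523
  bounce: vy ← 0.76·10.523 = 7.997
Arc 5: start y=0.000, vy=7.997 → t=1.599, apex=3.198, x_land=121.792, impact vy=-7.997
  bounce: vy ← 0.76·7.997 = 6.078
Arc 6: start y=0.000, vy=6.078 → t=1.216, apex=1.847, x_land=132.270, impact vy=-6.078
  bounce: vy ← 0.76·6.078 = 4.619
Arc 7: start y=0.000, vy=4.619 → t=0.924, apex=1.067, x_land=140.234, impact vy=-4.619
  bounce: vy ← 0.76·4.619 = 3.511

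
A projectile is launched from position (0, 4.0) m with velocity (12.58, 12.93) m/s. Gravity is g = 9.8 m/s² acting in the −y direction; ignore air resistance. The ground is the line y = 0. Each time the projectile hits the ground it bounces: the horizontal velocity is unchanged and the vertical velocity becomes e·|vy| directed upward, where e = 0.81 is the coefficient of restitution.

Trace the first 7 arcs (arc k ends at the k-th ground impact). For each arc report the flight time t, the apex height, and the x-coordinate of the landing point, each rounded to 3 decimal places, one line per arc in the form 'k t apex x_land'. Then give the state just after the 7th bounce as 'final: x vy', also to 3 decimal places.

1 2.918 12.530 36.715
2 2.591 8.221 69.303
3 2.098 5.394 95.701
4 1.700 3.539 117.082
5 1.377 2.322 134.401
6 1.115 1.523 148.430
7 0.903 0.999 159.793
final: 159.793 3.585

Arc 1: start y=4.000, vy=12.930 → t=2.918, apex=12.530, x_land=36.715, impact vy=-15.671
  bounce: vy ← 0.81·15.671 = 12.694
Arc 2: start y=0.000, vy=12.694 → t=2.591, apex=8.221, x_land=69.303, impact vy=-12.694
  bounce: vy ← 0.81·12.694 = 10.282
Arc 3: start y=0.000, vy=10.282 → t=2.098, apex=5.394, x_land=95.701, impact vy=-10.282
  bounce: vy ← 0.81·10.282 = 8.328
Arc 4: start y=0.000, vy=8.328 → t=1.700, apex=3.539, x_land=117.082, impact vy=-8.328
  bounce: vy ← 0.81·8.328 = 6.746
Arc 5: start y=0.000, vy=6.746 → t=1.377, apex=2.322, x_land=134.401, impact vy=-6.746
  bounce: vy ← 0.81·6.746 = 5.464
Arc 6: start y=0.000, vy=5.464 → t=1.115, apex=1.523, x_land=148.430, impact vy=-5.464
  bounce: vy ← 0.81·5.464 = 4.426
Arc 7: start y=0.000, vy=4.426 → t=0.903, apex=0.999, x_land=159.793, impact vy=-4.426
  bounce: vy ← 0.81·4.426 = 3.585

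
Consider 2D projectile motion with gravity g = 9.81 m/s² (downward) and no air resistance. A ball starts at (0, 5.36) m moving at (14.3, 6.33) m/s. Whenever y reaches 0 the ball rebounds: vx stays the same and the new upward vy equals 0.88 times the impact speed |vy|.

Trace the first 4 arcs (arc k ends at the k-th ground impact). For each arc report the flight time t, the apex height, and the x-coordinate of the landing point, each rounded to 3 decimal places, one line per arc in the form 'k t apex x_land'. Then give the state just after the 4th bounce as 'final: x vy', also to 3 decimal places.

Arc 1: start y=5.360, vy=6.330 → t=1.874, apex=7.402, x_land=26.794, impact vy=-12.051
  bounce: vy ← 0.88·12.051 = 10.605
Arc 2: start y=0.000, vy=10.605 → t=2.162, apex=5.732, x_land=57.712, impact vy=-10.605
  bounce: vy ← 0.88·10.605 = 9.332
Arc 3: start y=0.000, vy=9.332 → t=1.903, apex=4.439, x_land=84.920, impact vy=-9.332
  bounce: vy ← 0.88·9.332 = 8.213
Arc 4: start y=0.000, vy=8.213 → t=1.674, apex=3.438, x_land=108.863, impact vy=-8.213
  bounce: vy ← 0.88·8.213 = 7.227

1 1.874 7.402 26.794
2 2.162 5.732 57.712
3 1.903 4.439 84.920
4 1.674 3.438 108.863
final: 108.863 7.227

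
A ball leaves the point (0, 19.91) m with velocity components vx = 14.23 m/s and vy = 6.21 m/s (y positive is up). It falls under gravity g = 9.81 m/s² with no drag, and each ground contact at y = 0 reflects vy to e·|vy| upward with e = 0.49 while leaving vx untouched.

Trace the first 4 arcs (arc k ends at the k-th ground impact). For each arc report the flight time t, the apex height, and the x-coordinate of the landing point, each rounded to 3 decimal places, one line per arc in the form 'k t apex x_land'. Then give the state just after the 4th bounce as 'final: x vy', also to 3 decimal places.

Arc 1: start y=19.910, vy=6.210 → t=2.745, apex=21.876, x_land=39.059, impact vy=-20.717
  bounce: vy ← 0.49·20.717 = 10.151
Arc 2: start y=0.000, vy=10.151 → t=2.070, apex=5.252, x_land=68.510, impact vy=-10.151
  bounce: vy ← 0.49·10.151 = 4.974
Arc 3: start y=0.000, vy=4.974 → t=1.014, apex=1.261, x_land=82.940, impact vy=-4.974
  bounce: vy ← 0.49·4.974 = 2.437
Arc 4: start y=0.000, vy=2.437 → t=0.497, apex=0.303, x_land=90.012, impact vy=-2.437
  bounce: vy ← 0.49·2.437 = 1.194

1 2.745 21.876 39.059
2 2.070 5.252 68.510
3 1.014 1.261 82.940
4 0.497 0.303 90.012
final: 90.012 1.194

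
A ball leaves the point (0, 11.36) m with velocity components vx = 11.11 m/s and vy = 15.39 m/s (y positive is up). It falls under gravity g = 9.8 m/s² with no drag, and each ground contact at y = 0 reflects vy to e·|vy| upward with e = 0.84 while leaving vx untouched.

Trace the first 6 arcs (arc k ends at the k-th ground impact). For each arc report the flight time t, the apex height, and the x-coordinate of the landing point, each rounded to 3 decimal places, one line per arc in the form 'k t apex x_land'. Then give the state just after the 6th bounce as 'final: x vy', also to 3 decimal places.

1 3.758 23.444 41.749
2 3.675 16.542 82.575
3 3.087 11.672 116.870
4 2.593 8.236 145.677
5 2.178 5.811 169.875
6 1.830 4.100 190.202
final: 190.202 7.530

Arc 1: start y=11.360, vy=15.390 → t=3.758, apex=23.444, x_land=41.749, impact vy=-21.436
  bounce: vy ← 0.84·21.436 = 18.006
Arc 2: start y=0.000, vy=18.006 → t=3.675, apex=16.542, x_land=82.575, impact vy=-18.006
  bounce: vy ← 0.84·18.006 = 15.125
Arc 3: start y=0.000, vy=15.125 → t=3.087, apex=11.672, x_land=116.870, impact vy=-15.125
  bounce: vy ← 0.84·15.125 = 12.705
Arc 4: start y=0.000, vy=12.705 → t=2.593, apex=8.236, x_land=145.677, impact vy=-12.705
  bounce: vy ← 0.84·12.705 = 10.672
Arc 5: start y=0.000, vy=10.672 → t=2.178, apex=5.811, x_land=169.875, impact vy=-10.672
  bounce: vy ← 0.84·10.672 = 8.965
Arc 6: start y=0.000, vy=8.965 → t=1.830, apex=4.100, x_land=190.202, impact vy=-8.965
  bounce: vy ← 0.84·8.965 = 7.530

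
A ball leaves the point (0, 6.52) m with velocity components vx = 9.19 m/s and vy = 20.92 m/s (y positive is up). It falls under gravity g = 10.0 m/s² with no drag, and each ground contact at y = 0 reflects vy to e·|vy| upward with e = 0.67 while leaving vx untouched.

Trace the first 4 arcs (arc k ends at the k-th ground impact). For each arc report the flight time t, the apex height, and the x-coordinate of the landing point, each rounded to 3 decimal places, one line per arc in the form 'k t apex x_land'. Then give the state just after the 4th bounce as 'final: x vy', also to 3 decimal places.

1 4.475 28.402 41.129
2 3.194 12.750 70.479
3 2.140 5.723 90.144
4 1.434 2.569 103.319
final: 103.319 4.803

Arc 1: start y=6.520, vy=20.920 → t=4.475, apex=28.402, x_land=41.129, impact vy=-23.834
  bounce: vy ← 0.67·23.834 = 15.969
Arc 2: start y=0.000, vy=15.969 → t=3.194, apex=12.750, x_land=70.479, impact vy=-15.969
  bounce: vy ← 0.67·15.969 = 10.699
Arc 3: start y=0.000, vy=10.699 → t=2.140, apex=5.723, x_land=90.144, impact vy=-10.699
  bounce: vy ← 0.67·10.699 = 7.168
Arc 4: start y=0.000, vy=7.168 → t=1.434, apex=2.569, x_land=103.319, impact vy=-7.168
  bounce: vy ← 0.67·7.168 = 4.803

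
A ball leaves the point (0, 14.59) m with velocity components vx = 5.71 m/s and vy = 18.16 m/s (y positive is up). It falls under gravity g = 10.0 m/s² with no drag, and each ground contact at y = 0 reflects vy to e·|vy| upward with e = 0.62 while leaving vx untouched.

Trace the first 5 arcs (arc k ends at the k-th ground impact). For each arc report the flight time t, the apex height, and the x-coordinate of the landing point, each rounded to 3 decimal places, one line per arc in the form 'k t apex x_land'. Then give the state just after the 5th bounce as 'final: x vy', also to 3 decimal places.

Arc 1: start y=14.590, vy=18.160 → t=4.309, apex=31.079, x_land=24.605, impact vy=-24.932
  bounce: vy ← 0.62·24.932 = 15.458
Arc 2: start y=0.000, vy=15.458 → t=3.092, apex=11.947, x_land=42.258, impact vy=-15.458
  bounce: vy ← 0.62·15.458 = 9.584
Arc 3: start y=0.000, vy=9.584 → t=1.917, apex=4.592, x_land=53.202, impact vy=-9.584
  bounce: vy ← 0.62·9.584 = 5.942
Arc 4: start y=0.000, vy=5.942 → t=1.188, apex=1.765, x_land=59.988, impact vy=-5.942
  bounce: vy ← 0.62·5.942 = 3.684
Arc 5: start y=0.000, vy=3.684 → t=0.737, apex=0.679, x_land=64.195, impact vy=-3.684
  bounce: vy ← 0.62·3.684 = 2.284

1 4.309 31.079 24.605
2 3.092 11.947 42.258
3 1.917 4.592 53.202
4 1.188 1.765 59.988
5 0.737 0.679 64.195
final: 64.195 2.284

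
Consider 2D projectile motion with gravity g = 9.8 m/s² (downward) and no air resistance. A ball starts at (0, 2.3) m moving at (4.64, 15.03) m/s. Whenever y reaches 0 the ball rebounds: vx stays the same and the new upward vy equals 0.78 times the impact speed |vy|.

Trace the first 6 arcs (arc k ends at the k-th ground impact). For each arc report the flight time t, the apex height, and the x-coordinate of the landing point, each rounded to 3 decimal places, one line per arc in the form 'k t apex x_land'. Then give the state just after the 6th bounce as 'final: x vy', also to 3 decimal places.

Arc 1: start y=2.300, vy=15.030 → t=3.213, apex=13.826, x_land=14.910, impact vy=-16.461
  bounce: vy ← 0.78·16.461 = 12.840
Arc 2: start y=0.000, vy=12.840 → t=2.620, apex=8.411, x_land=27.069, impact vy=-12.840
  bounce: vy ← 0.78·12.840 = 10.015
Arc 3: start y=0.000, vy=10.015 → t=2.044, apex=5.118, x_land=36.553, impact vy=-10.015
  bounce: vy ← 0.78·10.015 = 7.812
Arc 4: start y=0.000, vy=7.812 → t=1.594, apex=3.114, x_land=43.950, impact vy=-7.812
  bounce: vy ← 0.78·7.812 = 6.093
Arc 5: start y=0.000, vy=6.093 → t=1.244, apex=1.894, x_land=49.720, impact vy=-6.093
  bounce: vy ← 0.78·6.093 = 4.753
Arc 6: start y=0.000, vy=4.753 → t=0.970, apex=1.152, x_land=54.220, impact vy=-4.753
  bounce: vy ← 0.78·4.753 = 3.707

1 3.213 13.826 14.910
2 2.620 8.411 27.069
3 2.044 5.118 36.553
4 1.594 3.114 43.950
5 1.244 1.894 49.720
6 0.970 1.152 54.220
final: 54.220 3.707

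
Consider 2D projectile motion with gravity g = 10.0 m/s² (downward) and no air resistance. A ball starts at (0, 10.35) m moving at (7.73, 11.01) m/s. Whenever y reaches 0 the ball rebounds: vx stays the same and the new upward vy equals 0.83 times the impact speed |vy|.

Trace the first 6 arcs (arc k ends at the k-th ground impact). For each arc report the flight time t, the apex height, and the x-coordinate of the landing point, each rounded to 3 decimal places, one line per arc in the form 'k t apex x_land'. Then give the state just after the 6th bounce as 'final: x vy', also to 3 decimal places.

1 2.913 16.411 22.515
2 3.007 11.306 45.762
3 2.496 7.788 65.057
4 2.072 5.365 81.072
5 1.720 3.696 94.365
6 1.427 2.546 105.398
final: 105.398 5.923

Arc 1: start y=10.350, vy=11.010 → t=2.913, apex=16.411, x_land=22.515, impact vy=-18.117
  bounce: vy ← 0.83·18.117 = 15.037
Arc 2: start y=0.000, vy=15.037 → t=3.007, apex=11.306, x_land=45.762, impact vy=-15.037
  bounce: vy ← 0.83·15.037 = 12.481
Arc 3: start y=0.000, vy=12.481 → t=2.496, apex=7.788, x_land=65.057, impact vy=-12.481
  bounce: vy ← 0.83·12.481 = 10.359
Arc 4: start y=0.000, vy=10.359 → t=2.072, apex=5.365, x_land=81.072, impact vy=-10.359
  bounce: vy ← 0.83·10.359 = 8.598
Arc 5: start y=0.000, vy=8.598 → t=1.720, apex=3.696, x_land=94.365, impact vy=-8.598
  bounce: vy ← 0.83·8.598 = 7.136
Arc 6: start y=0.000, vy=7.136 → t=1.427, apex=2.546, x_land=105.398, impact vy=-7.136
  bounce: vy ← 0.83·7.136 = 5.923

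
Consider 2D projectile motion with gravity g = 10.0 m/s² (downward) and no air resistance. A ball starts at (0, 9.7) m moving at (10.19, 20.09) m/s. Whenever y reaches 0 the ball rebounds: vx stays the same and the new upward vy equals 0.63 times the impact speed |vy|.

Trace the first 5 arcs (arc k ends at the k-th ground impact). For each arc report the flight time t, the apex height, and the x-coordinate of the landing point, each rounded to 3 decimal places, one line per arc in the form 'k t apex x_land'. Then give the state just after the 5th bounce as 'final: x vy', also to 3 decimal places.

Arc 1: start y=9.700, vy=20.090 → t=4.454, apex=29.880, x_land=45.382, impact vy=-24.446
  bounce: vy ← 0.63·24.446 = 15.401
Arc 2: start y=0.000, vy=15.401 → t=3.080, apex=11.860, x_land=76.769, impact vy=-15.401
  bounce: vy ← 0.63·15.401 = 9.703
Arc 3: start y=0.000, vy=9.703 → t=1.941, apex=4.707, x_land=96.543, impact vy=-9.703
  bounce: vy ← 0.63·9.703 = 6.113
Arc 4: start y=0.000, vy=6.113 → t=1.223, apex=1.868, x_land=109.001, impact vy=-6.113
  bounce: vy ← 0.63·6.113 = 3.851
Arc 5: start y=0.000, vy=3.851 → t=0.770, apex=0.741, x_land=116.849, impact vy=-3.851
  bounce: vy ← 0.63·3.851 = 2.426

1 4.454 29.880 45.382
2 3.080 11.860 76.769
3 1.941 4.707 96.543
4 1.223 1.868 109.001
5 0.770 0.741 116.849
final: 116.849 2.426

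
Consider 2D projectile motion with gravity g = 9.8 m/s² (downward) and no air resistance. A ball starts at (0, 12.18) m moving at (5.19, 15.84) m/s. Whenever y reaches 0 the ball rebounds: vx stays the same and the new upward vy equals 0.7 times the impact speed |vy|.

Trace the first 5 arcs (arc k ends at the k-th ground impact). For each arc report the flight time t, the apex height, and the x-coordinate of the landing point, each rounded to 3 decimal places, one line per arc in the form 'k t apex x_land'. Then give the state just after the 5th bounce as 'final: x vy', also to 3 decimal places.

1 3.874 24.981 20.107
2 3.161 12.241 36.513
3 2.213 5.998 47.998
4 1.549 2.939 56.037
5 1.084 1.440 61.664
final: 61.664 3.719

Arc 1: start y=12.180, vy=15.840 → t=3.874, apex=24.981, x_land=20.107, impact vy=-22.128
  bounce: vy ← 0.7·22.128 = 15.489
Arc 2: start y=0.000, vy=15.489 → t=3.161, apex=12.241, x_land=36.513, impact vy=-15.489
  bounce: vy ← 0.7·15.489 = 10.843
Arc 3: start y=0.000, vy=10.843 → t=2.213, apex=5.998, x_land=47.998, impact vy=-10.843
  bounce: vy ← 0.7·10.843 = 7.590
Arc 4: start y=0.000, vy=7.590 → t=1.549, apex=2.939, x_land=56.037, impact vy=-7.590
  bounce: vy ← 0.7·7.590 = 5.313
Arc 5: start y=0.000, vy=5.313 → t=1.084, apex=1.440, x_land=61.664, impact vy=-5.313
  bounce: vy ← 0.7·5.313 = 3.719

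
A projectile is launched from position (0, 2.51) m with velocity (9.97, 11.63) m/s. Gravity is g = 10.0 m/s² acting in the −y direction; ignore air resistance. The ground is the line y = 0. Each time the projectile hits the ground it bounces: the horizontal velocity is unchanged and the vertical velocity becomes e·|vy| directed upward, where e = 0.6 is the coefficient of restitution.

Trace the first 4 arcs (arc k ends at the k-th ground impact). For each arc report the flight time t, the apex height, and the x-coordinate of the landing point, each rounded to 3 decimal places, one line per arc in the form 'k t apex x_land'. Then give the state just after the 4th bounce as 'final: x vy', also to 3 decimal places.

Arc 1: start y=2.510, vy=11.630 → t=2.525, apex=9.273, x_land=25.173, impact vy=-13.618
  bounce: vy ← 0.6·13.618 = 8.171
Arc 2: start y=0.000, vy=8.171 → t=1.634, apex=3.338, x_land=41.465, impact vy=-8.171
  bounce: vy ← 0.6·8.171 = 4.903
Arc 3: start y=0.000, vy=4.903 → t=0.981, apex=1.202, x_land=51.241, impact vy=-4.903
  bounce: vy ← 0.6·4.903 = 2.942
Arc 4: start y=0.000, vy=2.942 → t=0.588, apex=0.433, x_land=57.107, impact vy=-2.942
  bounce: vy ← 0.6·2.942 = 1.765

1 2.525 9.273 25.173
2 1.634 3.338 41.465
3 0.981 1.202 51.241
4 0.588 0.433 57.107
final: 57.107 1.765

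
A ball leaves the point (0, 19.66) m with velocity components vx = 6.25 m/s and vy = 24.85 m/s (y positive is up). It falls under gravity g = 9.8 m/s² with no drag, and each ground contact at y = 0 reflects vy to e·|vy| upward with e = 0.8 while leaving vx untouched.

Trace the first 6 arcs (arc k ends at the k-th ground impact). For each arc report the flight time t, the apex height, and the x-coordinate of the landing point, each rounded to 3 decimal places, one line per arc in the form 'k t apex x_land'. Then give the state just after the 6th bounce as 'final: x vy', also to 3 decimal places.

1 5.767 51.166 36.045
2 5.170 32.746 68.359
3 4.136 20.958 94.210
4 3.309 13.413 114.891
5 2.647 8.584 131.436
6 2.118 5.494 144.672
final: 144.672 8.302

Arc 1: start y=19.660, vy=24.850 → t=5.767, apex=51.166, x_land=36.045, impact vy=-31.668
  bounce: vy ← 0.8·31.668 = 25.334
Arc 2: start y=0.000, vy=25.334 → t=5.170, apex=32.746, x_land=68.359, impact vy=-25.334
  bounce: vy ← 0.8·25.334 = 20.267
Arc 3: start y=0.000, vy=20.267 → t=4.136, apex=20.958, x_land=94.210, impact vy=-20.267
  bounce: vy ← 0.8·20.267 = 16.214
Arc 4: start y=0.000, vy=16.214 → t=3.309, apex=13.413, x_land=114.891, impact vy=-16.214
  bounce: vy ← 0.8·16.214 = 12.971
Arc 5: start y=0.000, vy=12.971 → t=2.647, apex=8.584, x_land=131.436, impact vy=-12.971
  bounce: vy ← 0.8·12.971 = 10.377
Arc 6: start y=0.000, vy=10.377 → t=2.118, apex=5.494, x_land=144.672, impact vy=-10.377
  bounce: vy ← 0.8·10.377 = 8.302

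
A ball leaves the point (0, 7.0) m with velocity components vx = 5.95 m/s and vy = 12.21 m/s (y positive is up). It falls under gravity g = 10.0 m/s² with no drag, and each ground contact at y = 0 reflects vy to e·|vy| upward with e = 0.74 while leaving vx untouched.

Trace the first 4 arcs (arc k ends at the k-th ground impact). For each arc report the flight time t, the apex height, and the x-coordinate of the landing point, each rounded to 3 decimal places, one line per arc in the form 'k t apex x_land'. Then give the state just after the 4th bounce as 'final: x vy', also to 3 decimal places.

Arc 1: start y=7.000, vy=12.210 → t=2.921, apex=14.454, x_land=17.381, impact vy=-17.002
  bounce: vy ← 0.74·17.002 = 12.582
Arc 2: start y=0.000, vy=12.582 → t=2.516, apex=7.915, x_land=32.354, impact vy=-12.582
  bounce: vy ← 0.74·12.582 = 9.311
Arc 3: start y=0.000, vy=9.311 → t=1.862, apex=4.334, x_land=43.433, impact vy=-9.311
  bounce: vy ← 0.74·9.311 = 6.890
Arc 4: start y=0.000, vy=6.890 → t=1.378, apex=2.373, x_land=51.632, impact vy=-6.890
  bounce: vy ← 0.74·6.890 = 5.098

1 2.921 14.454 17.381
2 2.516 7.915 32.354
3 1.862 4.334 43.433
4 1.378 2.373 51.632
final: 51.632 5.098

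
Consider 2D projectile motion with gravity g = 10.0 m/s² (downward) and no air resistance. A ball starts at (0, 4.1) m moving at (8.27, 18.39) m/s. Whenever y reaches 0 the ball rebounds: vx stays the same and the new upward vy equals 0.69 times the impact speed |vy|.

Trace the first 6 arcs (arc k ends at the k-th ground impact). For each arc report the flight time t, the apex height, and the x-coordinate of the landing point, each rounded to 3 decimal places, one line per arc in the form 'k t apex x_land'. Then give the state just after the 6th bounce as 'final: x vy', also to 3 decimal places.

1 3.889 21.010 32.161
2 2.829 10.003 55.555
3 1.952 4.762 71.697
4 1.347 2.267 82.835
5 0.929 1.079 90.520
6 0.641 0.514 95.823
final: 95.823 2.212

Arc 1: start y=4.100, vy=18.390 → t=3.889, apex=21.010, x_land=32.161, impact vy=-20.499
  bounce: vy ← 0.69·20.499 = 14.144
Arc 2: start y=0.000, vy=14.144 → t=2.829, apex=10.003, x_land=55.555, impact vy=-14.144
  bounce: vy ← 0.69·14.144 = 9.759
Arc 3: start y=0.000, vy=9.759 → t=1.952, apex=4.762, x_land=71.697, impact vy=-9.759
  bounce: vy ← 0.69·9.759 = 6.734
Arc 4: start y=0.000, vy=6.734 → t=1.347, apex=2.267, x_land=82.835, impact vy=-6.734
  bounce: vy ← 0.69·6.734 = 4.646
Arc 5: start y=0.000, vy=4.646 → t=0.929, apex=1.079, x_land=90.520, impact vy=-4.646
  bounce: vy ← 0.69·4.646 = 3.206
Arc 6: start y=0.000, vy=3.206 → t=0.641, apex=0.514, x_land=95.823, impact vy=-3.206
  bounce: vy ← 0.69·3.206 = 2.212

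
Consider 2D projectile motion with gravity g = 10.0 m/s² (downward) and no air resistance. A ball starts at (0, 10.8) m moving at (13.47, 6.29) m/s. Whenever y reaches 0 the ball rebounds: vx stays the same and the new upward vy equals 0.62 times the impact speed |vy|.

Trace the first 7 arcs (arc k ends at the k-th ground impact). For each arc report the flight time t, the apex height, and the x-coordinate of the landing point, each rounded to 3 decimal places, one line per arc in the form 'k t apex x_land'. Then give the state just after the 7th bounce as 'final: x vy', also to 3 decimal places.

Arc 1: start y=10.800, vy=6.290 → t=2.228, apex=12.778, x_land=30.006, impact vy=-15.986
  bounce: vy ← 0.62·15.986 = 9.912
Arc 2: start y=0.000, vy=9.912 → t=1.982, apex=4.912, x_land=56.708, impact vy=-9.912
  bounce: vy ← 0.62·9.912 = 6.145
Arc 3: start y=0.000, vy=6.145 → t=1.229, apex=1.888, x_land=73.263, impact vy=-6.145
  bounce: vy ← 0.62·6.145 = 3.810
Arc 4: start y=0.000, vy=3.810 → t=0.762, apex=0.726, x_land=83.527, impact vy=-3.810
  bounce: vy ← 0.62·3.810 = 2.362
Arc 5: start y=0.000, vy=2.362 → t=0.472, apex=0.279, x_land=89.891, impact vy=-2.362
  bounce: vy ← 0.62·2.362 = 1.465
Arc 6: start y=0.000, vy=1.465 → t=0.293, apex=0.107, x_land=93.836, impact vy=-1.465
  bounce: vy ← 0.62·1.465 = 0.908
Arc 7: start y=0.000, vy=0.908 → t=0.182, apex=0.041, x_land=96.283, impact vy=-0.908
  bounce: vy ← 0.62·0.908 = 0.563

1 2.228 12.778 30.006
2 1.982 4.912 56.708
3 1.229 1.888 73.263
4 0.762 0.726 83.527
5 0.472 0.279 89.891
6 0.293 0.107 93.836
7 0.182 0.041 96.283
final: 96.283 0.563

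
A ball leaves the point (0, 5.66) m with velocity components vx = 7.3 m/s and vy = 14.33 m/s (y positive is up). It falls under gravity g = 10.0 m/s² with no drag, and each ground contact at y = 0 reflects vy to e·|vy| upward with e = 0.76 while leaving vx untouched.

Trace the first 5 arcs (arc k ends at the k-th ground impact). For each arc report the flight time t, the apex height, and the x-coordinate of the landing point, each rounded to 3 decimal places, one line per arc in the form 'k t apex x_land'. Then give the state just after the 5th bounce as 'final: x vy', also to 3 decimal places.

Arc 1: start y=5.660, vy=14.330 → t=3.218, apex=15.927, x_land=23.490, impact vy=-17.848
  bounce: vy ← 0.76·17.848 = 13.564
Arc 2: start y=0.000, vy=13.564 → t=2.713, apex=9.200, x_land=43.294, impact vy=-13.564
  bounce: vy ← 0.76·13.564 = 10.309
Arc 3: start y=0.000, vy=10.309 → t=2.062, apex=5.314, x_land=58.345, impact vy=-10.309
  bounce: vy ← 0.76·10.309 = 7.835
Arc 4: start y=0.000, vy=7.835 → t=1.567, apex=3.069, x_land=69.784, impact vy=-7.835
  bounce: vy ← 0.76·7.835 = 5.954
Arc 5: start y=0.000, vy=5.954 → t=1.191, apex=1.773, x_land=78.477, impact vy=-5.954
  bounce: vy ← 0.76·5.954 = 4.525

1 3.218 15.927 23.490
2 2.713 9.200 43.294
3 2.062 5.314 58.345
4 1.567 3.069 69.784
5 1.191 1.773 78.477
final: 78.477 4.525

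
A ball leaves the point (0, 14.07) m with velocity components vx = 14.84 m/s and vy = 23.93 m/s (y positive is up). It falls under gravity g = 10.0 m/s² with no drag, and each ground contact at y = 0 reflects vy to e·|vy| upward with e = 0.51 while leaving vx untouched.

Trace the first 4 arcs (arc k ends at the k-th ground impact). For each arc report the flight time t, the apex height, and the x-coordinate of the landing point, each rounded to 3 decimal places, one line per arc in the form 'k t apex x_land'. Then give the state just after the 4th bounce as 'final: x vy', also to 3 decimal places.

1 5.315 42.702 78.881
2 2.981 11.107 123.116
3 1.520 2.889 145.677
4 0.775 0.751 157.182
final: 157.182 1.977

Arc 1: start y=14.070, vy=23.930 → t=5.315, apex=42.702, x_land=78.881, impact vy=-29.224
  bounce: vy ← 0.51·29.224 = 14.904
Arc 2: start y=0.000, vy=14.904 → t=2.981, apex=11.107, x_land=123.116, impact vy=-14.904
  bounce: vy ← 0.51·14.904 = 7.601
Arc 3: start y=0.000, vy=7.601 → t=1.520, apex=2.889, x_land=145.677, impact vy=-7.601
  bounce: vy ← 0.51·7.601 = 3.877
Arc 4: start y=0.000, vy=3.877 → t=0.775, apex=0.751, x_land=157.182, impact vy=-3.877
  bounce: vy ← 0.51·3.877 = 1.977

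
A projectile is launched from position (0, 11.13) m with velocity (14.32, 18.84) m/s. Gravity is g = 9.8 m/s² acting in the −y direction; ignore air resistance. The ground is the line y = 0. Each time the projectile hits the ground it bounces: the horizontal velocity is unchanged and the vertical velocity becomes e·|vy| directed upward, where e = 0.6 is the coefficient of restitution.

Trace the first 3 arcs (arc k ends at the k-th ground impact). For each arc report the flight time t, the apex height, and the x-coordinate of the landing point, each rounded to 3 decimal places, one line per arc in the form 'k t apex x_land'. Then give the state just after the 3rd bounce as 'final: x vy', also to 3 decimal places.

Arc 1: start y=11.130, vy=18.840 → t=4.365, apex=29.239, x_land=62.510, impact vy=-23.939
  bounce: vy ← 0.6·23.939 = 14.364
Arc 2: start y=0.000, vy=14.364 → t=2.931, apex=10.526, x_land=104.487, impact vy=-14.364
  bounce: vy ← 0.6·14.364 = 8.618
Arc 3: start y=0.000, vy=8.618 → t=1.759, apex=3.789, x_land=129.673, impact vy=-8.618
  bounce: vy ← 0.6·8.618 = 5.171

1 4.365 29.239 62.510
2 2.931 10.526 104.487
3 1.759 3.789 129.673
final: 129.673 5.171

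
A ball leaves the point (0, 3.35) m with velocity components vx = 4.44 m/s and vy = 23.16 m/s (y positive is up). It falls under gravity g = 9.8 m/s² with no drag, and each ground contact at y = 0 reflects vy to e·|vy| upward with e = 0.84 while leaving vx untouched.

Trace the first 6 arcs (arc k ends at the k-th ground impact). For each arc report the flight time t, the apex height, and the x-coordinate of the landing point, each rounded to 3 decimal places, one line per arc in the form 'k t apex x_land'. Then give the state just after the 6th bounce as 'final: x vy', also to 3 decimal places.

Arc 1: start y=3.350, vy=23.160 → t=4.867, apex=30.717, x_land=21.609, impact vy=-24.537
  bounce: vy ← 0.84·24.537 = 20.611
Arc 2: start y=0.000, vy=20.611 → t=4.206, apex=21.674, x_land=40.285, impact vy=-20.611
  bounce: vy ← 0.84·20.611 = 17.313
Arc 3: start y=0.000, vy=17.313 → t=3.533, apex=15.293, x_land=55.973, impact vy=-17.313
  bounce: vy ← 0.84·17.313 = 14.543
Arc 4: start y=0.000, vy=14.543 → t=2.968, apex=10.791, x_land=69.151, impact vy=-14.543
  bounce: vy ← 0.84·14.543 = 12.216
Arc 5: start y=0.000, vy=12.216 → t=2.493, apex=7.614, x_land=80.220, impact vy=-12.216
  bounce: vy ← 0.84·12.216 = 10.262
Arc 6: start y=0.000, vy=10.262 → t=2.094, apex=5.372, x_land=89.518, impact vy=-10.262
  bounce: vy ← 0.84·10.262 = 8.620

1 4.867 30.717 21.609
2 4.206 21.674 40.285
3 3.533 15.293 55.973
4 2.968 10.791 69.151
5 2.493 7.614 80.220
6 2.094 5.372 89.518
final: 89.518 8.620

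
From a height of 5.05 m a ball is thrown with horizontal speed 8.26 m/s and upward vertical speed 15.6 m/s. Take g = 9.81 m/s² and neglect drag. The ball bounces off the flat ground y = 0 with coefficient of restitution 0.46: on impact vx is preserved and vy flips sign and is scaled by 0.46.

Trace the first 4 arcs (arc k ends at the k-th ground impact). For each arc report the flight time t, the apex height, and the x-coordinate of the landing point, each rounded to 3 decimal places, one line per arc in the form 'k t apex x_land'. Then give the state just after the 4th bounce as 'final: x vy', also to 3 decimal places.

1 3.477 17.454 28.716
2 1.735 3.693 43.051
3 0.798 0.781 49.645
4 0.367 0.165 52.679
final: 52.679 0.829

Arc 1: start y=5.050, vy=15.600 → t=3.477, apex=17.454, x_land=28.716, impact vy=-18.505
  bounce: vy ← 0.46·18.505 = 8.512
Arc 2: start y=0.000, vy=8.512 → t=1.735, apex=3.693, x_land=43.051, impact vy=-8.512
  bounce: vy ← 0.46·8.512 = 3.916
Arc 3: start y=0.000, vy=3.916 → t=0.798, apex=0.781, x_land=49.645, impact vy=-3.916
  bounce: vy ← 0.46·3.916 = 1.801
Arc 4: start y=0.000, vy=1.801 → t=0.367, apex=0.165, x_land=52.679, impact vy=-1.801
  bounce: vy ← 0.46·1.801 = 0.829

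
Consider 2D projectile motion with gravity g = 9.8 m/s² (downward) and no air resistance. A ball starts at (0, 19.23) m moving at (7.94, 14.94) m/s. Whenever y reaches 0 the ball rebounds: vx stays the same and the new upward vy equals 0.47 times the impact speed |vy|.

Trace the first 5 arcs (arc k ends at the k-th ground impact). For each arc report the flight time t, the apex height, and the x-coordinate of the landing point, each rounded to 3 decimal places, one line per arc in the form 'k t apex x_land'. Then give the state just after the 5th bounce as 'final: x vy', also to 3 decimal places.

Arc 1: start y=19.230, vy=14.940 → t=4.024, apex=30.618, x_land=31.952, impact vy=-24.497
  bounce: vy ← 0.47·24.497 = 11.514
Arc 2: start y=0.000, vy=11.514 → t=2.350, apex=6.764, x_land=50.609, impact vy=-11.514
  bounce: vy ← 0.47·11.514 = 5.411
Arc 3: start y=0.000, vy=5.411 → t=1.104, apex=1.494, x_land=59.378, impact vy=-5.411
  bounce: vy ← 0.47·5.411 = 2.543
Arc 4: start y=0.000, vy=2.543 → t=0.519, apex=0.330, x_land=63.499, impact vy=-2.543
  bounce: vy ← 0.47·2.543 = 1.195
Arc 5: start y=0.000, vy=1.195 → t=0.244, apex=0.073, x_land=65.436, impact vy=-1.195
  bounce: vy ← 0.47·1.195 = 0.562

1 4.024 30.618 31.952
2 2.350 6.764 50.609
3 1.104 1.494 59.378
4 0.519 0.330 63.499
5 0.244 0.073 65.436
final: 65.436 0.562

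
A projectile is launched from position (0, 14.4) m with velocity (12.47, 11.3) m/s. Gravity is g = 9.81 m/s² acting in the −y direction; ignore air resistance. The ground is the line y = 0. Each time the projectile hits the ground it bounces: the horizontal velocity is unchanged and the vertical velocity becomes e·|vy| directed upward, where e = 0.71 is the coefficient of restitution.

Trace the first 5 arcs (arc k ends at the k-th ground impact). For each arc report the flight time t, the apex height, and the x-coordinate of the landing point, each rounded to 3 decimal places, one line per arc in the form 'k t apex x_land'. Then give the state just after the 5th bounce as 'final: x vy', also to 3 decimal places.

Arc 1: start y=14.400, vy=11.300 → t=3.216, apex=20.908, x_land=40.110, impact vy=-20.254
  bounce: vy ← 0.71·20.254 = 14.380
Arc 2: start y=0.000, vy=14.380 → t=2.932, apex=10.540, x_land=76.669, impact vy=-14.380
  bounce: vy ← 0.71·14.380 = 10.210
Arc 3: start y=0.000, vy=10.210 → t=2.082, apex=5.313, x_land=102.625, impact vy=-10.210
  bounce: vy ← 0.71·10.210 = 7.249
Arc 4: start y=0.000, vy=7.249 → t=1.478, apex=2.678, x_land=121.055, impact vy=-7.249
  bounce: vy ← 0.71·7.249 = 5.147
Arc 5: start y=0.000, vy=5.147 → t=1.049, apex=1.350, x_land=134.140, impact vy=-5.147
  bounce: vy ← 0.71·5.147 = 3.654

1 3.216 20.908 40.110
2 2.932 10.540 76.669
3 2.082 5.313 102.625
4 1.478 2.678 121.055
5 1.049 1.350 134.140
final: 134.140 3.654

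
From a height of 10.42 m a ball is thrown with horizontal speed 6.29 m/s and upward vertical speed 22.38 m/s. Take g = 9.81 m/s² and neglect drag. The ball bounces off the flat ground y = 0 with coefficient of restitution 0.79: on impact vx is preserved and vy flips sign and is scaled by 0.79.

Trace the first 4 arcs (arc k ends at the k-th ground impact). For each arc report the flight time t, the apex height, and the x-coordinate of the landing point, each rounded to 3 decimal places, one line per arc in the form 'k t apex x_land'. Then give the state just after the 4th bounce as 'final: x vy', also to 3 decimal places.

Arc 1: start y=10.420, vy=22.380 → t=4.989, apex=35.948, x_land=31.378, impact vy=-26.558
  bounce: vy ← 0.79·26.558 = 20.980
Arc 2: start y=0.000, vy=20.980 → t=4.277, apex=22.435, x_land=58.283, impact vy=-20.980
  bounce: vy ← 0.79·20.980 = 16.575
Arc 3: start y=0.000, vy=16.575 → t=3.379, apex=14.002, x_land=79.537, impact vy=-16.575
  bounce: vy ← 0.79·16.575 = 13.094
Arc 4: start y=0.000, vy=13.094 → t=2.670, apex=8.739, x_land=96.328, impact vy=-13.094
  bounce: vy ← 0.79·13.094 = 10.344

1 4.989 35.948 31.378
2 4.277 22.435 58.283
3 3.379 14.002 79.537
4 2.670 8.739 96.328
final: 96.328 10.344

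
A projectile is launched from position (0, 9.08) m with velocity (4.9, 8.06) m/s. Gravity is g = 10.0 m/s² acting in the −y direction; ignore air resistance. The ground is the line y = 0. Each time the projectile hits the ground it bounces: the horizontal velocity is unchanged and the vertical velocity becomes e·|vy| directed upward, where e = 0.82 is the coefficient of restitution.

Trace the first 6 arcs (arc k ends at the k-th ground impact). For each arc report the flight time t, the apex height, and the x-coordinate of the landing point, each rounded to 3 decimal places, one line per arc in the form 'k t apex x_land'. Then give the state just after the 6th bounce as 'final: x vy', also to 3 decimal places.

1 2.376 12.328 11.644
2 2.575 8.289 24.262
3 2.112 5.574 34.609
4 1.732 3.748 43.094
5 1.420 2.520 50.051
6 1.164 1.694 55.756
final: 55.756 4.774

Arc 1: start y=9.080, vy=8.060 → t=2.376, apex=12.328, x_land=11.644, impact vy=-15.702
  bounce: vy ← 0.82·15.702 = 12.876
Arc 2: start y=0.000, vy=12.876 → t=2.575, apex=8.289, x_land=24.262, impact vy=-12.876
  bounce: vy ← 0.82·12.876 = 10.558
Arc 3: start y=0.000, vy=10.558 → t=2.112, apex=5.574, x_land=34.609, impact vy=-10.558
  bounce: vy ← 0.82·10.558 = 8.658
Arc 4: start y=0.000, vy=8.658 → t=1.732, apex=3.748, x_land=43.094, impact vy=-8.658
  bounce: vy ← 0.82·8.658 = 7.099
Arc 5: start y=0.000, vy=7.099 → t=1.420, apex=2.520, x_land=50.051, impact vy=-7.099
  bounce: vy ← 0.82·7.099 = 5.821
Arc 6: start y=0.000, vy=5.821 → t=1.164, apex=1.694, x_land=55.756, impact vy=-5.821
  bounce: vy ← 0.82·5.821 = 4.774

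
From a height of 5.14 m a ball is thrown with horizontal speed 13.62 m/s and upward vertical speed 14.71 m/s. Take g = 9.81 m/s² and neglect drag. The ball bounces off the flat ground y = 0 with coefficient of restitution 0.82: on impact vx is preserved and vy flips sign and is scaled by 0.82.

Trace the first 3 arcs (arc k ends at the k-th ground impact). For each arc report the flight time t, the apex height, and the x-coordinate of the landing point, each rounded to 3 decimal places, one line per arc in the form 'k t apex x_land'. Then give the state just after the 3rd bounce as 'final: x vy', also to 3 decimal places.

1 3.315 16.169 45.151
2 2.978 10.872 85.706
3 2.442 7.310 118.961
final: 118.961 9.820

Arc 1: start y=5.140, vy=14.710 → t=3.315, apex=16.169, x_land=45.151, impact vy=-17.811
  bounce: vy ← 0.82·17.811 = 14.605
Arc 2: start y=0.000, vy=14.605 → t=2.978, apex=10.872, x_land=85.706, impact vy=-14.605
  bounce: vy ← 0.82·14.605 = 11.976
Arc 3: start y=0.000, vy=11.976 → t=2.442, apex=7.310, x_land=118.961, impact vy=-11.976
  bounce: vy ← 0.82·11.976 = 9.820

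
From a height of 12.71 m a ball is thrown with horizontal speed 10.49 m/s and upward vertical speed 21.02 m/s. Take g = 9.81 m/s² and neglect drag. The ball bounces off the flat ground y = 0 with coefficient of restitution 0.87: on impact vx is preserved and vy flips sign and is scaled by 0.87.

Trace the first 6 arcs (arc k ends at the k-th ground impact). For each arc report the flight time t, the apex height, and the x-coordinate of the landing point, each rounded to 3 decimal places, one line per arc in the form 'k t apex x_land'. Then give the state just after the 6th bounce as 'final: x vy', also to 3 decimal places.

1 4.823 35.230 50.590
2 4.663 26.666 99.507
3 4.057 20.183 142.065
4 3.530 15.277 179.091
5 3.071 11.563 211.303
6 2.672 8.752 239.327
final: 239.327 11.400

Arc 1: start y=12.710, vy=21.020 → t=4.823, apex=35.230, x_land=50.590, impact vy=-26.291
  bounce: vy ← 0.87·26.291 = 22.873
Arc 2: start y=0.000, vy=22.873 → t=4.663, apex=26.666, x_land=99.507, impact vy=-22.873
  bounce: vy ← 0.87·22.873 = 19.900
Arc 3: start y=0.000, vy=19.900 → t=4.057, apex=20.183, x_land=142.065, impact vy=-19.900
  bounce: vy ← 0.87·19.900 = 17.313
Arc 4: start y=0.000, vy=17.313 → t=3.530, apex=15.277, x_land=179.091, impact vy=-17.313
  bounce: vy ← 0.87·17.313 = 15.062
Arc 5: start y=0.000, vy=15.062 → t=3.071, apex=11.563, x_land=211.303, impact vy=-15.062
  bounce: vy ← 0.87·15.062 = 13.104
Arc 6: start y=0.000, vy=13.104 → t=2.672, apex=8.752, x_land=239.327, impact vy=-13.104
  bounce: vy ← 0.87·13.104 = 11.400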